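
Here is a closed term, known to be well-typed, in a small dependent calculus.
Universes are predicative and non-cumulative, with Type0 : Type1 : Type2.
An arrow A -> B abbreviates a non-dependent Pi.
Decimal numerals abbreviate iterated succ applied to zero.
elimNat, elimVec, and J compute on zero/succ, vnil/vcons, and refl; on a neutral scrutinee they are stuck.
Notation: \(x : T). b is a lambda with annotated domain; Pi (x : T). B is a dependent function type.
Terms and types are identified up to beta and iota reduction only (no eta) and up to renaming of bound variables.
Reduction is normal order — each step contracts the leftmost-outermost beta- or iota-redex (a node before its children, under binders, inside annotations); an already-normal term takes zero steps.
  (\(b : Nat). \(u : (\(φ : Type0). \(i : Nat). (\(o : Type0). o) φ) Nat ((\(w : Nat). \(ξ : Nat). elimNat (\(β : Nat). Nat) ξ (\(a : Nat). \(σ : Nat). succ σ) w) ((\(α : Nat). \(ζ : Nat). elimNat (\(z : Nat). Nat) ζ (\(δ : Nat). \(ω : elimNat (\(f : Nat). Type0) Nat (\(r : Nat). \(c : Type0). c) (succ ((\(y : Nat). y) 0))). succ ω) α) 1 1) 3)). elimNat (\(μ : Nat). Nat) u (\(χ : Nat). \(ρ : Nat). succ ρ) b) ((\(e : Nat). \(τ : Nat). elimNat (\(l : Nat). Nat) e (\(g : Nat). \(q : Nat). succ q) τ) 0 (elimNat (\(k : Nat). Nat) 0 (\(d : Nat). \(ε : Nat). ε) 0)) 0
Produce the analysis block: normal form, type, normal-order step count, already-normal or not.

normal form:
  0
inferred type:
  Nat
steps to reach normal form (normal order): 7
already normal: no
first redex: a beta-redex


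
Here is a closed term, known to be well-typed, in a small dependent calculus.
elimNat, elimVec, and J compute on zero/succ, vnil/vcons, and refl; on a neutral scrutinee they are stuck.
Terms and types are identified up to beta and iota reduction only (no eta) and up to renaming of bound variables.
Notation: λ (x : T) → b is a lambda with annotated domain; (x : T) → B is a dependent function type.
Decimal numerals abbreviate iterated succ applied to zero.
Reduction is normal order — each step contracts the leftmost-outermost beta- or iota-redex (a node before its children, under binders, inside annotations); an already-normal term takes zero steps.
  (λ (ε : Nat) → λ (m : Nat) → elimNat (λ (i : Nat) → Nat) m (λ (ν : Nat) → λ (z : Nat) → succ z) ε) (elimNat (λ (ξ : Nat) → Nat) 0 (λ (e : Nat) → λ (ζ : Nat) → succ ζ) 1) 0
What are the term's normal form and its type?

reduced normal form:
  1
inferred type:
  Nat


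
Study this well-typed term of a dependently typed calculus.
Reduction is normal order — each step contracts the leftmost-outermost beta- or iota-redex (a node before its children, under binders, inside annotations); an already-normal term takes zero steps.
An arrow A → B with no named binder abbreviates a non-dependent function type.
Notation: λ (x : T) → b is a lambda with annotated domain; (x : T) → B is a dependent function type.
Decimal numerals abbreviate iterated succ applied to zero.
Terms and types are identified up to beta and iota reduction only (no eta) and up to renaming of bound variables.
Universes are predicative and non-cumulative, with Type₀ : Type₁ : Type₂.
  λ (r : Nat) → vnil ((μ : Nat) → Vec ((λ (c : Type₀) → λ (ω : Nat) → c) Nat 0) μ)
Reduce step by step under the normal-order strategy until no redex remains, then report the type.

reduction (normal order):
  λ (r : Nat) → vnil ((μ : Nat) → Vec ((λ (c : Type₀) → λ (ω : Nat) → c) Nat 0) μ)
  ~> λ (r : Nat) → vnil ((μ : Nat) → Vec ((λ (c : Nat) → Nat) 0) μ)
  ~> λ (r : Nat) → vnil ((μ : Nat) → Vec Nat μ)
inferred type:
  Nat → Vec ((r : Nat) → Vec Nat r) 0


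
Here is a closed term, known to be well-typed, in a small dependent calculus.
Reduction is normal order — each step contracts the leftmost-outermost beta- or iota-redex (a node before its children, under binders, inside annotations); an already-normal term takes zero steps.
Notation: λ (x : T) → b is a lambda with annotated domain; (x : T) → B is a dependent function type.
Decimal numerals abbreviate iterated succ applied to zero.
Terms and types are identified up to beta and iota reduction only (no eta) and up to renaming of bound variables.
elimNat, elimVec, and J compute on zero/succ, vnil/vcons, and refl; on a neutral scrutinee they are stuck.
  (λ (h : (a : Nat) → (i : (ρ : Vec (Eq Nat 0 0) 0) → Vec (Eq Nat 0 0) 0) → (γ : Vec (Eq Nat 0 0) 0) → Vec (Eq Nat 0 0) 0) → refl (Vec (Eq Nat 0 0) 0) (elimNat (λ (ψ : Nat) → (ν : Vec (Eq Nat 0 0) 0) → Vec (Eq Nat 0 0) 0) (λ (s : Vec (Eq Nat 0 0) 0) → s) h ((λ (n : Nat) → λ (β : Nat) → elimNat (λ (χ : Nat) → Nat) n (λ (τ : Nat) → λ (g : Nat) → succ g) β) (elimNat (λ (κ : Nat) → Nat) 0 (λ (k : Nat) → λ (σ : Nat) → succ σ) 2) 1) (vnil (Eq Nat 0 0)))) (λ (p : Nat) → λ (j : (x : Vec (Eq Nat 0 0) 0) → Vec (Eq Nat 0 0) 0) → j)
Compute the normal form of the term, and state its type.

reduced normal form:
  refl (Vec (Eq Nat 0 0) 0) (vnil (Eq Nat 0 0))
the term's type:
  Eq (Vec (Eq Nat 0 0) 0) (vnil (Eq Nat 0 0)) (vnil (Eq Nat 0 0))
observation: reduction starts at a beta-redex, and 25 normal-order steps reach the normal form.


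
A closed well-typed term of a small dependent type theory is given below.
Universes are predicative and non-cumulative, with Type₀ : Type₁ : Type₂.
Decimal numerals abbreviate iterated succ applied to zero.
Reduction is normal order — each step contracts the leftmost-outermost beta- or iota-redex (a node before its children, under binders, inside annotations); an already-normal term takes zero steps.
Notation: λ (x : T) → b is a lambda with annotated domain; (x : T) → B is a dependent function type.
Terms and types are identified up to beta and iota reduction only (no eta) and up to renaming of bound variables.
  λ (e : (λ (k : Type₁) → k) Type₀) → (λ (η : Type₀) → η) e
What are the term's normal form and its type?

resulting normal form:
  λ (e : Type₀) → e
the term's type:
  (e : Type₀) → Type₀
observation: the leftmost-outermost redex is a beta-redex, and normalization takes 2 steps.


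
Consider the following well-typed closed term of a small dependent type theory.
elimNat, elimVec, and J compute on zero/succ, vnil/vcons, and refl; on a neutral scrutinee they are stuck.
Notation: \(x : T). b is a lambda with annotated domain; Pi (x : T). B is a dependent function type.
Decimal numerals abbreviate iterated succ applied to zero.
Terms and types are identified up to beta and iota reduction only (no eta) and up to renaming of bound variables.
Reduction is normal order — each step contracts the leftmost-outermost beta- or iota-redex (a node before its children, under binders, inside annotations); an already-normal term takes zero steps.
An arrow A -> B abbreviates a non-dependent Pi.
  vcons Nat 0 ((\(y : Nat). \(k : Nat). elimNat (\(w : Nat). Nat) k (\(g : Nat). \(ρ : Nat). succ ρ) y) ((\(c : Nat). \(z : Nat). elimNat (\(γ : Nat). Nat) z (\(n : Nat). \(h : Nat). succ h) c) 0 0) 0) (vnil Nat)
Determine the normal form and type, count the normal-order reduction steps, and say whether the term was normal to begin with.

resulting normal form:
  vcons Nat 0 0 (vnil Nat)
type:
  Vec Nat 1
steps to reach normal form (normal order): 6
started in normal form: no
first contracted redex: a beta-redex


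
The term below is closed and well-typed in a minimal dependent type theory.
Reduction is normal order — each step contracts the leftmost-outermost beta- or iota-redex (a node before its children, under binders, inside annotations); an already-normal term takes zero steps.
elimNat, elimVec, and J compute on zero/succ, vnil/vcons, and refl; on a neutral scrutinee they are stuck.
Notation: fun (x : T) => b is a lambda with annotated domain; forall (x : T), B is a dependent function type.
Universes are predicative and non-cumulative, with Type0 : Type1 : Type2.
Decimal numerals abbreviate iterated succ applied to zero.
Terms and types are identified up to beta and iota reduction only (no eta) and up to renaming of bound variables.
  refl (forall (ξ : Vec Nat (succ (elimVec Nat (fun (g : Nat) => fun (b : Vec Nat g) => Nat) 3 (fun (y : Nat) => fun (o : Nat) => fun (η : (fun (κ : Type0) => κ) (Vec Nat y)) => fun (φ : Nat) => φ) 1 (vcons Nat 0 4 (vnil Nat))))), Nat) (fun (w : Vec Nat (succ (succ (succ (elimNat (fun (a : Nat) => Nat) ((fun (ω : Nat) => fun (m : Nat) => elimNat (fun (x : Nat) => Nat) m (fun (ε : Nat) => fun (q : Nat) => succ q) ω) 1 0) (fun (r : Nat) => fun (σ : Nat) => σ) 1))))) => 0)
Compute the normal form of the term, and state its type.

resulting normal form:
  refl (forall (ξ : Vec Nat 4), Nat) (fun (g : Vec Nat 4) => 0)
the term's type:
  Eq (forall (ξ : Vec Nat 4), Nat) (fun (g : Vec Nat 4) => 0) (fun (b : Vec Nat 4) => 0)
observation: the first redex contracted is an elimVec iota-redex; the normal form is reached in 16 normal-order steps.


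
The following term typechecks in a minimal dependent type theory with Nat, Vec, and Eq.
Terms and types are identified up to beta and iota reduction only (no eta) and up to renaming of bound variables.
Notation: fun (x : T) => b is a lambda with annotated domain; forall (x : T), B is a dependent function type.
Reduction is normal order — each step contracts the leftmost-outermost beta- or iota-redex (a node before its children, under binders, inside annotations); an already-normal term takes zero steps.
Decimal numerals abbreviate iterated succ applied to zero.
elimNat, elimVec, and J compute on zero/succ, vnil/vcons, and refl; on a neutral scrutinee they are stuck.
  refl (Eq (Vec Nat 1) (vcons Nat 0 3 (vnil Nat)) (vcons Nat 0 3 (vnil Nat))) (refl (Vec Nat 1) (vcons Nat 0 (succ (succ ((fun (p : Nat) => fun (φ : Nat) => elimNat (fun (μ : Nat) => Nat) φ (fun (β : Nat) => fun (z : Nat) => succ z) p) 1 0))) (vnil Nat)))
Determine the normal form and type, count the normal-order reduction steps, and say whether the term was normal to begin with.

resulting normal form:
  refl (Eq (Vec Nat 1) (vcons Nat 0 3 (vnil Nat)) (vcons Nat 0 3 (vnil Nat))) (refl (Vec Nat 1) (vcons Nat 0 3 (vnil Nat)))
type:
  Eq (Eq (Vec Nat 1) (vcons Nat 0 3 (vnil Nat)) (vcons Nat 0 3 (vnil Nat))) (refl (Vec Nat 1) (vcons Nat 0 3 (vnil Nat))) (refl (Vec Nat 1) (vcons Nat 0 3 (vnil Nat)))
normal-order step count: 6
term was already normal: no
first contracted redex: a beta-redex


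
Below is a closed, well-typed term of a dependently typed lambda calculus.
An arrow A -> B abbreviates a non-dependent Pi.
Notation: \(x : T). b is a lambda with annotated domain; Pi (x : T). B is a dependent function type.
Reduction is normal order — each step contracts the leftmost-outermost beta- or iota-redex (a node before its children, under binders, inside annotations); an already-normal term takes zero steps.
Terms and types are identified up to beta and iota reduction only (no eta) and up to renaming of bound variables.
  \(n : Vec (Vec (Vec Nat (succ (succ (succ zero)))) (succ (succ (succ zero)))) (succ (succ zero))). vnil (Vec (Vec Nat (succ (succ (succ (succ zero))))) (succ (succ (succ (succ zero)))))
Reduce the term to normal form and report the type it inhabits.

reduced normal form:
  \(n : Vec (Vec (Vec Nat (succ (succ (succ zero)))) (succ (succ (succ zero)))) (succ (succ zero))). vnil (Vec (Vec Nat (succ (succ (succ (succ zero))))) (succ (succ (succ (succ zero)))))
the term's type:
  Vec (Vec (Vec Nat (succ (succ (succ zero)))) (succ (succ (succ zero)))) (succ (succ zero)) -> Vec (Vec (Vec Nat (succ (succ (succ (succ zero))))) (succ (succ (succ (succ zero))))) zero


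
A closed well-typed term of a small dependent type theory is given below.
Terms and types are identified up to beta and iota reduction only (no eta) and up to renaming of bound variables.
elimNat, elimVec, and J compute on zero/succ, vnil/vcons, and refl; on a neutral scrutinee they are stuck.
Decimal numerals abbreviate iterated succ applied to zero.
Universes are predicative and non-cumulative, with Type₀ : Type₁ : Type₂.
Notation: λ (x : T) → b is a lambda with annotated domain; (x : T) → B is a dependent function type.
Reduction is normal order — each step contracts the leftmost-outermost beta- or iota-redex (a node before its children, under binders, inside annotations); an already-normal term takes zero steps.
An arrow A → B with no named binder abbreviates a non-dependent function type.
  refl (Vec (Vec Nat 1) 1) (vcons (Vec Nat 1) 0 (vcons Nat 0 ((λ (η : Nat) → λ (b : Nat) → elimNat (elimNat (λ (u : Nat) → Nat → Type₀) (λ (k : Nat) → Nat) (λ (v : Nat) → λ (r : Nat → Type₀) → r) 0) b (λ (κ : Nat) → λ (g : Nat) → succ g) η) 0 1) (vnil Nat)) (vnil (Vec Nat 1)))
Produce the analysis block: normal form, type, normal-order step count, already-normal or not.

resulting normal form:
  refl (Vec (Vec Nat 1) 1) (vcons (Vec Nat 1) 0 (vcons Nat 0 1 (vnil Nat)) (vnil (Vec Nat 1)))
inferred type:
  Eq (Vec (Vec Nat 1) 1) (vcons (Vec Nat 1) 0 (vcons Nat 0 1 (vnil Nat)) (vnil (Vec Nat 1))) (vcons (Vec Nat 1) 0 (vcons Nat 0 1 (vnil Nat)) (vnil (Vec Nat 1)))
steps to reach normal form (normal order): 3
already normal: no
first redex: a beta-redex


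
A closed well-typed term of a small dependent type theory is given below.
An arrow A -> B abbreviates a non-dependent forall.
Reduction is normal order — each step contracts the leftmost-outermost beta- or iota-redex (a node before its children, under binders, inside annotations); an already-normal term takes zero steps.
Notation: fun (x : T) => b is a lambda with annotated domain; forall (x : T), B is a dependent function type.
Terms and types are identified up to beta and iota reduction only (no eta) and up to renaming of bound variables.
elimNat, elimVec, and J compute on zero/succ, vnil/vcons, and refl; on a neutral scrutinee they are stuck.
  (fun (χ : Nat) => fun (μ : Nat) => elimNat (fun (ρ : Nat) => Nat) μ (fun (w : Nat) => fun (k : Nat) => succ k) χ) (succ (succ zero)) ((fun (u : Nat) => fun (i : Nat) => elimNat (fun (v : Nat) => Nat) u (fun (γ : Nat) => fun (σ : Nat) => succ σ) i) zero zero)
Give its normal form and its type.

normal form:
  succ (succ zero)
the term's type:
  Nat


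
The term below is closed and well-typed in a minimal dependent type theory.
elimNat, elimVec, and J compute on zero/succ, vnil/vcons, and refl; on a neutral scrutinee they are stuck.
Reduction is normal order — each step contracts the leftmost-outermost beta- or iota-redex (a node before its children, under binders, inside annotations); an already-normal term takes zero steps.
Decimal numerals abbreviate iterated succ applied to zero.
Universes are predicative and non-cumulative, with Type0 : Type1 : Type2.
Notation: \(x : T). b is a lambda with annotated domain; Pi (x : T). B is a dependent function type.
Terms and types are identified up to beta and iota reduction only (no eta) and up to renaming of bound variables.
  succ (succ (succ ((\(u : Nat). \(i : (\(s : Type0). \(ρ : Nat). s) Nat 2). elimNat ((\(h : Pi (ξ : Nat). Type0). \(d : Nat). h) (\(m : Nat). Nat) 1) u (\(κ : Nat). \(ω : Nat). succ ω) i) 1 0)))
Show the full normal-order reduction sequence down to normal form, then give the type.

reduction (normal order):
  succ (succ (succ ((\(u : Nat). \(i : (\(s : Type0). \(ρ : Nat). s) Nat 2). elimNat ((\(h : Pi (ξ : Nat). Type0). \(d : Nat). h) (\(m : Nat). Nat) 1) u (\(κ : Nat). \(ω : Nat). succ ω) i) 1 0)))
  ~> succ (succ (succ ((\(u : (\(i : Type0). \(s : Nat). i) Nat 2). elimNat ((\(ρ : Pi (h : Nat). Type0). \(ξ : Nat). ρ) (\(d : Nat). Nat) 1) 1 (\(m : Nat). \(κ : Nat). succ κ) u) 0)))
  ~> succ (succ (succ (elimNat ((\(u : Pi (i : Nat). Type0). \(s : Nat). u) (\(ρ : Nat). Nat) 1) 1 (\(h : Nat). \(ξ : Nat). succ ξ) 0)))
  ~> 4
type:
  Nat


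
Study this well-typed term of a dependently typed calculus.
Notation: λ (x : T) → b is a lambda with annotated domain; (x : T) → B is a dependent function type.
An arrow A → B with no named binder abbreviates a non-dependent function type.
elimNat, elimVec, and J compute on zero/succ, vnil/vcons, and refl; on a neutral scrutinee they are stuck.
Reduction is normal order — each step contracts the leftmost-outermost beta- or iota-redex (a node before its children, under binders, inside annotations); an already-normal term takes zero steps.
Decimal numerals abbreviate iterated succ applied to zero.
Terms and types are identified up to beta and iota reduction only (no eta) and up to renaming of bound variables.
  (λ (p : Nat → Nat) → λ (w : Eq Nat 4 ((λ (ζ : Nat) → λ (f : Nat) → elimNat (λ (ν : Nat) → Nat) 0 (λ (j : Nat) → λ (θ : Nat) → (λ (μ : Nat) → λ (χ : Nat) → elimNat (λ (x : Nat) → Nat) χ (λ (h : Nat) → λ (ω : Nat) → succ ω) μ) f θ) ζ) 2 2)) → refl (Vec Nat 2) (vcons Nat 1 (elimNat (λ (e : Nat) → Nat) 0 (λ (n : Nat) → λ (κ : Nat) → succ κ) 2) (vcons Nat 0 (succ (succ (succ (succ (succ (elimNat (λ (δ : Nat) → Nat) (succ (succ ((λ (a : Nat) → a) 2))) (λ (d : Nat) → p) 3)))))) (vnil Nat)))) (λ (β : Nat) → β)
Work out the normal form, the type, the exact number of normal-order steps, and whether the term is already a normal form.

normal form:
  λ (p : Eq Nat 4 4) → refl (Vec Nat 2) (vcons Nat 1 2 (vcons Nat 0 9 (vnil Nat)))
the term's type:
  Eq Nat 4 4 → Eq (Vec Nat 2) (vcons Nat 1 2 (vcons Nat 0 9 (vnil Nat))) (vcons Nat 1 2 (vcons Nat 0 9 (vnil Nat)))
steps to reach normal form (normal order): 46
started in normal form: no
first contracted redex: a beta-redex


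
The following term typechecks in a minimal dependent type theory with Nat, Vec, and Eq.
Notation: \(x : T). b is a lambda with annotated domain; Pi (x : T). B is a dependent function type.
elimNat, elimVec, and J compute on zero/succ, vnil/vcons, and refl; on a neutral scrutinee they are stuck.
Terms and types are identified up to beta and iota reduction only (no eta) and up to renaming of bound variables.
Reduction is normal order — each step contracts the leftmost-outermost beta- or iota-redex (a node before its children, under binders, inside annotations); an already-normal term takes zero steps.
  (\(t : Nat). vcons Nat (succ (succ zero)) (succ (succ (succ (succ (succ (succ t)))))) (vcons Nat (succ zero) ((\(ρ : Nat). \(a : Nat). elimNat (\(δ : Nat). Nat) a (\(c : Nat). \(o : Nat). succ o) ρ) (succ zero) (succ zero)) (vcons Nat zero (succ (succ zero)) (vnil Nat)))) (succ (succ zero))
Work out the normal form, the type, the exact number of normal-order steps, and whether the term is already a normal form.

resulting normal form:
  vcons Nat (succ (succ zero)) (succ (succ (succ (succ (succ (succ (succ (succ zero)))))))) (vcons Nat (succ zero) (succ (succ zero)) (vcons Nat zero (succ (succ zero)) (vnil Nat)))
the term's type:
  Vec Nat (succ (succ (succ zero)))
reduction steps (normal order): 7
already normal: no
first contracted redex: a beta-redex


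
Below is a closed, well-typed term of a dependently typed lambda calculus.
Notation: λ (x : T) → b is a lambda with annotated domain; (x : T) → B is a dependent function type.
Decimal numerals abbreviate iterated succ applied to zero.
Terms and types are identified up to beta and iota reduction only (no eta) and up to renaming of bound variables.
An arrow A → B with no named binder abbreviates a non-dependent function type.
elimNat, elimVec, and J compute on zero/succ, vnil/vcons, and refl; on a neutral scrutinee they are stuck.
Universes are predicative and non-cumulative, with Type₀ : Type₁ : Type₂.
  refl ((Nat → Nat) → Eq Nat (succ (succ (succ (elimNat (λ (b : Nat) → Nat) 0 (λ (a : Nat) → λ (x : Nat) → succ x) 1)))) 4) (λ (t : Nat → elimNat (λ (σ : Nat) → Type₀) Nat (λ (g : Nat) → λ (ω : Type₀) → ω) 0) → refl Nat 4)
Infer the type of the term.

the term's type:
  Eq ((Nat → Nat) → Eq Nat 4 4) (λ (b : Nat → Nat) → refl Nat 4) (λ (a : Nat → Nat) → refl Nat 4)


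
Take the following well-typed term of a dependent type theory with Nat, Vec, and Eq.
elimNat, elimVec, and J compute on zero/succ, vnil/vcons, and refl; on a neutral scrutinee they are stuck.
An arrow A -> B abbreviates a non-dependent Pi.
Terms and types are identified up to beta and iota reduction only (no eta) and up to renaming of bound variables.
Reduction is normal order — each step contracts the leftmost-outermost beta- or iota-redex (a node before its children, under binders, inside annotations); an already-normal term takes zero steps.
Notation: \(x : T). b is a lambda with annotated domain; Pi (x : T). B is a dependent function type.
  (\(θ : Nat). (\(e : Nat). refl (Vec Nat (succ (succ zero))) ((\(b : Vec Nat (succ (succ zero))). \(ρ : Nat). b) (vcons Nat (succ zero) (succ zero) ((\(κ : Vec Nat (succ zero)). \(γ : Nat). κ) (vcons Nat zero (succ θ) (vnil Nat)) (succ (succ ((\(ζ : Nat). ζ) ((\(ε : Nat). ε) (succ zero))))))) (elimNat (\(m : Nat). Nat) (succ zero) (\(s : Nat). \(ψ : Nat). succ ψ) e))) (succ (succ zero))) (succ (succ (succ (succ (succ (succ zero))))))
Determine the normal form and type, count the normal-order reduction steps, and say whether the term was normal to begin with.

resulting normal form:
  refl (Vec Nat (succ (succ zero))) (vcons Nat (succ zero) (succ zero) (vcons Nat zero (succ (succ (succ (succ (succ (succ (succ zero))))))) (vnil Nat)))
type:
  Eq (Vec Nat (succ (succ zero))) (vcons Nat (succ zero) (succ zero) (vcons Nat zero (succ (succ (succ (succ (succ (succ (succ zero))))))) (vnil Nat))) (vcons Nat (succ zero) (succ zero) (vcons Nat zero (succ (succ (succ (succ (succ (succ (succ zero))))))) (vnil Nat)))
steps to reach normal form (normal order): 6
already normal: no
first contracted redex: a beta-redex


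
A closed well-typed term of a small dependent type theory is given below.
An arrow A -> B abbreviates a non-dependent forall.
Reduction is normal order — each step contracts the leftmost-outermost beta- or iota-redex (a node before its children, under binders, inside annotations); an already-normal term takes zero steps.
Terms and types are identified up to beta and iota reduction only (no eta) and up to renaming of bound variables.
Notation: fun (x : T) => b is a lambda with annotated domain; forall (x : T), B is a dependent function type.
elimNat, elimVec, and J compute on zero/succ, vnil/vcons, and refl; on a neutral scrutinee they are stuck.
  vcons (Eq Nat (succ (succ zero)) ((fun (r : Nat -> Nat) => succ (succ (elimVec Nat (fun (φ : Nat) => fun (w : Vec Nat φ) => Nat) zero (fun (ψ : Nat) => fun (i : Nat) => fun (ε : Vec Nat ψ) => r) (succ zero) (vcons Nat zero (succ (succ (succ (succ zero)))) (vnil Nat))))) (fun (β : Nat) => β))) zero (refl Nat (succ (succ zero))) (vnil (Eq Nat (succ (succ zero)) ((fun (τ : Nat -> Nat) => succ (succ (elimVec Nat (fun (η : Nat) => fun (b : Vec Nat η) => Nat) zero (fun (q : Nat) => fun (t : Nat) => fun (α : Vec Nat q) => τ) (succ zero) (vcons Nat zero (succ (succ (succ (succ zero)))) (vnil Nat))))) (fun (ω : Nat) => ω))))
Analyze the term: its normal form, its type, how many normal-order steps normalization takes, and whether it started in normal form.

normal form:
  vcons (Eq Nat (succ (succ zero)) (succ (succ zero))) zero (refl Nat (succ (succ zero))) (vnil (Eq Nat (succ (succ zero)) (succ (succ zero))))
type:
  Vec (Eq Nat (succ (succ zero)) (succ (succ zero))) (succ zero)
steps to reach normal form (normal order): 14
term was already normal: no
first contracted redex: a beta-redex


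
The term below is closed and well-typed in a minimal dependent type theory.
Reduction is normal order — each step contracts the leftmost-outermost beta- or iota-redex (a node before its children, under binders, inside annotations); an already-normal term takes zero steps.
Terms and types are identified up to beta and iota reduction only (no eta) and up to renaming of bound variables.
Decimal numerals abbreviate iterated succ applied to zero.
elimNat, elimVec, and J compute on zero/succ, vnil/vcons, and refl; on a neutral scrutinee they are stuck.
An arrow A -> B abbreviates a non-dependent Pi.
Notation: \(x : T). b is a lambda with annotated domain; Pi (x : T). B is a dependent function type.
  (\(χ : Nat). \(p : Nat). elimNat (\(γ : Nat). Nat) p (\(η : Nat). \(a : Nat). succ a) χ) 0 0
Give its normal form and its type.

reduced normal form:
  0
type:
  Nat


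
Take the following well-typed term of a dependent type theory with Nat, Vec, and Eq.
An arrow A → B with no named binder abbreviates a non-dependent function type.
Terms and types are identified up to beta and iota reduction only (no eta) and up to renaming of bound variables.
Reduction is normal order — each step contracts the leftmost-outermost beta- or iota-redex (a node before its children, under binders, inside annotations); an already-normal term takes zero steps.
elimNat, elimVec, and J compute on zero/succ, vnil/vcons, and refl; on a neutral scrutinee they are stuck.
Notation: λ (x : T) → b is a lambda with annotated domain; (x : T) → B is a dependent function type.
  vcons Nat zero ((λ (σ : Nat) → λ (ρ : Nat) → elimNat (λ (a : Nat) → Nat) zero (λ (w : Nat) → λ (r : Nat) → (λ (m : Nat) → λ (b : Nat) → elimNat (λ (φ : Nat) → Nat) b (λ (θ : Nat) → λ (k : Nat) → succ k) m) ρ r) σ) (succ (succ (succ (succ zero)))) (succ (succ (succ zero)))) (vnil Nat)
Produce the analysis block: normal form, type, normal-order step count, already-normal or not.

resulting normal form:
  vcons Nat zero (succ (succ (succ (succ (succ (succ (succ (succ (succ (succ (succ (succ zero)))))))))))) (vnil Nat)
type:
  Vec Nat (succ zero)
normal-order step count: 63
started in normal form: no
first redex: a beta-redex


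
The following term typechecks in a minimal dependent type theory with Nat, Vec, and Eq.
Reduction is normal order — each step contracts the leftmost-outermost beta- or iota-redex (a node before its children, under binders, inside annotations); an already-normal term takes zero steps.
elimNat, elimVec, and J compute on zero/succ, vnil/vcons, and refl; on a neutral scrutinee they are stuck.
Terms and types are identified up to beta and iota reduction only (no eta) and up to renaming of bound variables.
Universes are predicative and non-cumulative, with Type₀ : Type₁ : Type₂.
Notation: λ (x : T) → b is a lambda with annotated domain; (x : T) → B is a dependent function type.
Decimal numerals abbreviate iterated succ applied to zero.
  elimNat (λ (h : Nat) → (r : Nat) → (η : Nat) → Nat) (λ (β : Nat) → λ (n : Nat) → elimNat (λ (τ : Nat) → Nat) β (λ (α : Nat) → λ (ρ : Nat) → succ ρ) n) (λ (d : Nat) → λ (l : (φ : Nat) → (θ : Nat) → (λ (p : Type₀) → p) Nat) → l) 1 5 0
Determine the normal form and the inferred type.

resulting normal form:
  5
inferred type:
  Nat


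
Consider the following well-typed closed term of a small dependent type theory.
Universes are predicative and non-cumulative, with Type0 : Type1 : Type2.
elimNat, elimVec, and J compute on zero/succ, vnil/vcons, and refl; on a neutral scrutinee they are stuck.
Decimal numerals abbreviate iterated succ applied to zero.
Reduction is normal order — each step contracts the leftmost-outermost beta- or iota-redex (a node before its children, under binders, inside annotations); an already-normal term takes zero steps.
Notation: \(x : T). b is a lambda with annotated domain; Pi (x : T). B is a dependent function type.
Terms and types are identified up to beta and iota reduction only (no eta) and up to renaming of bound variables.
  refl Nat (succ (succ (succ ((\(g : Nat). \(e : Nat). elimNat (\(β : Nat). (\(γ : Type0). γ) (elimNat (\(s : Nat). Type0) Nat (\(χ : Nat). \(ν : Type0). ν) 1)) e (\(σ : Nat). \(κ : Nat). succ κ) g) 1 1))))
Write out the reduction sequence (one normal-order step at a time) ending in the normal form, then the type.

normal-order reduction sequence:
  refl Nat (succ (succ (succ ((\(g : Nat). \(e : Nat). elimNat (\(β : Nat). (\(γ : Type0). γ) (elimNat (\(s : Nat). Type0) Nat (\(χ : Nat). \(ν : Type0). ν) 1)) e (\(σ : Nat). \(κ : Nat). succ κ) g) 1 1))))
  ~> refl Nat (succ (succ (succ ((\(g : Nat). elimNat (\(e : Nat). (\(β : Type0). β) (elimNat (\(γ : Nat). Type0) Nat (\(s : Nat). \(χ : Type0). χ) 1)) g (\(ν : Nat). \(σ : Nat). succ σ) 1) 1))))
  ~> refl Nat (succ (succ (succ (elimNat (\(g : Nat). (\(e : Type0). e) (elimNat (\(β : Nat). Type0) Nat (\(γ : Nat). \(s : Type0). s) 1)) 1 (\(χ : Nat). \(ν : Nat). succ ν) 1))))
  ~> refl Nat (succ (succ (succ ((\(g : Nat). \(e : Nat). succ e) 0 (elimNat (\(β : Nat). (\(γ : Type0). γ) (elimNat (\(s : Nat). Type0) Nat (\(χ : Nat). \(ν : Type0). ν) 1)) 1 (\(σ : Nat). \(κ : Nat). succ κ) 0)))))
  ~> refl Nat (succ (succ (succ ((\(g : Nat). succ g) (elimNat (\(e : Nat). (\(β : Type0). β) (elimNat (\(γ : Nat). Type0) Nat (\(s : Nat). \(χ : Type0). χ) 1)) 1 (\(ν : Nat). \(σ : Nat). succ σ) 0)))))
  ~> refl Nat (succ (succ (succ (succ (elimNat (\(g : Nat). (\(e : Type0). e) (elimNat (\(β : Nat). Type0) Nat (\(γ : Nat). \(s : Type0). s) 1)) 1 (\(χ : Nat). \(ν : Nat). succ ν) 0)))))
  ~> refl Nat 5
inferred type:
  Eq Nat 5 5


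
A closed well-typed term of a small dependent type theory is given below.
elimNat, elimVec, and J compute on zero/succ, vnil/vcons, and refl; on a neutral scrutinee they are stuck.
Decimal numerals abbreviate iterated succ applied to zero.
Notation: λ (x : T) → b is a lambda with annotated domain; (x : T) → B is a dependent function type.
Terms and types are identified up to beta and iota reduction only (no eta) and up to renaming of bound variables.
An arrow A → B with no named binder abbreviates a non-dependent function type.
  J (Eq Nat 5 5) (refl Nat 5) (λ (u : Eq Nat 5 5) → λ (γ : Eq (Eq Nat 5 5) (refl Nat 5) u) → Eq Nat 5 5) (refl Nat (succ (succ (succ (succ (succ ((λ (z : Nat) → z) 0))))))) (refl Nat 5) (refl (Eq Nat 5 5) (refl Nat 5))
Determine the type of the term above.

type:
  Eq Nat 5 5


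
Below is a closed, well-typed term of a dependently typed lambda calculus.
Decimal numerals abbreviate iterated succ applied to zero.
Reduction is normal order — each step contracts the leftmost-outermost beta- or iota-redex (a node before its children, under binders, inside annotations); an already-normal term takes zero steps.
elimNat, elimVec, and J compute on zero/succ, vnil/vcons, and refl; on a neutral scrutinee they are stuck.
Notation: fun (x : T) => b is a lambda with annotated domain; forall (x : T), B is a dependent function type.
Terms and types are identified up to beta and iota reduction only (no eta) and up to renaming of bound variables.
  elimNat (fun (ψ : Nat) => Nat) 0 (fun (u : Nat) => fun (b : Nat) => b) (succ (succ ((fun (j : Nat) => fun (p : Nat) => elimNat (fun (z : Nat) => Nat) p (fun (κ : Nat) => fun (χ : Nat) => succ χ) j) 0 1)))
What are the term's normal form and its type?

normal form:
  0
type:
  Nat
observation: normalization takes exactly 13 steps under the normal-order strategy.


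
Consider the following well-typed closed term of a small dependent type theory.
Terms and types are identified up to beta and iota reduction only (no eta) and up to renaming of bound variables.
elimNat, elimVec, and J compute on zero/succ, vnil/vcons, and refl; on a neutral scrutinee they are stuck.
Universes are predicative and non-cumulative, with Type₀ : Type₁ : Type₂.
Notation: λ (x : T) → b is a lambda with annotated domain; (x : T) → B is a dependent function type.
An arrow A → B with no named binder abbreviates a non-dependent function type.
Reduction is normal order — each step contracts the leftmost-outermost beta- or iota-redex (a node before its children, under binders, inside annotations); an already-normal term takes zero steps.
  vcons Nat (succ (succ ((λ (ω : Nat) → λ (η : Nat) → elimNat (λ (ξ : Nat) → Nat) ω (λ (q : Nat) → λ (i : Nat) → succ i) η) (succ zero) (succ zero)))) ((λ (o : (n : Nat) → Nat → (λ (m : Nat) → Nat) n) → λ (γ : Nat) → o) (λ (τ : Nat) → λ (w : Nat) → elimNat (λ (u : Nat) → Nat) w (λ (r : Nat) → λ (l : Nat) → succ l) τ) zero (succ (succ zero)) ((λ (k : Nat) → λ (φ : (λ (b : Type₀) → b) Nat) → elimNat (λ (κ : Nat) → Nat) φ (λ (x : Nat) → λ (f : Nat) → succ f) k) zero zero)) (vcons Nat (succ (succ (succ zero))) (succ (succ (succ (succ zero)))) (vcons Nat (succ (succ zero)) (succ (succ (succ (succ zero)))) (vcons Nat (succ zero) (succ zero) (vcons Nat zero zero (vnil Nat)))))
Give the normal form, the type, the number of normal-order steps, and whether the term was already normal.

resulting normal form:
  vcons Nat (succ (succ (succ (succ zero)))) (succ (succ zero)) (vcons Nat (succ (succ (succ zero))) (succ (succ (succ (succ zero)))) (vcons Nat (succ (succ zero)) (succ (succ (succ (succ zero)))) (vcons Nat (succ zero) (succ zero) (vcons Nat zero zero (vnil Nat)))))
type:
  Vec Nat (succ (succ (succ (succ (succ zero)))))
steps to reach normal form (normal order): 20
already normal: no
first redex: a beta-redex


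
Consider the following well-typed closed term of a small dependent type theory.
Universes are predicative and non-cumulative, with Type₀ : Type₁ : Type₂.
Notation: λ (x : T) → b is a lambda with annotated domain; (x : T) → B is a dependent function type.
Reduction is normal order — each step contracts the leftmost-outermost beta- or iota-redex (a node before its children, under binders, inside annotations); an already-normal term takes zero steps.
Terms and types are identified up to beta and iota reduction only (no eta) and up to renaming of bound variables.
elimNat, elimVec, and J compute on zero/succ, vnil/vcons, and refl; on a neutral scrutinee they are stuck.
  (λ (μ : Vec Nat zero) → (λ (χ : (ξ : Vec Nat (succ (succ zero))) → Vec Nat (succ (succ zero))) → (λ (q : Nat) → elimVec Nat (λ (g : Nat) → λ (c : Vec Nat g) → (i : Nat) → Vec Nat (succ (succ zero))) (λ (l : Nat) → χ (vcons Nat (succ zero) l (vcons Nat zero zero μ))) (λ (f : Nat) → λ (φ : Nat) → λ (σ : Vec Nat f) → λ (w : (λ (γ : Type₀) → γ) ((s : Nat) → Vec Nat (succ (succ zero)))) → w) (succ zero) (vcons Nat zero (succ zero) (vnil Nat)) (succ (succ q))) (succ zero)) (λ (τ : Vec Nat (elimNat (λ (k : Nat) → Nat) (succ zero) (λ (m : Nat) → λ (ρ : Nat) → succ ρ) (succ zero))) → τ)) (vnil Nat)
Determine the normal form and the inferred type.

normal form:
  vcons Nat (succ zero) (succ (succ (succ zero))) (vcons Nat zero zero (vnil Nat))
inferred type:
  Vec Nat (succ (succ zero))


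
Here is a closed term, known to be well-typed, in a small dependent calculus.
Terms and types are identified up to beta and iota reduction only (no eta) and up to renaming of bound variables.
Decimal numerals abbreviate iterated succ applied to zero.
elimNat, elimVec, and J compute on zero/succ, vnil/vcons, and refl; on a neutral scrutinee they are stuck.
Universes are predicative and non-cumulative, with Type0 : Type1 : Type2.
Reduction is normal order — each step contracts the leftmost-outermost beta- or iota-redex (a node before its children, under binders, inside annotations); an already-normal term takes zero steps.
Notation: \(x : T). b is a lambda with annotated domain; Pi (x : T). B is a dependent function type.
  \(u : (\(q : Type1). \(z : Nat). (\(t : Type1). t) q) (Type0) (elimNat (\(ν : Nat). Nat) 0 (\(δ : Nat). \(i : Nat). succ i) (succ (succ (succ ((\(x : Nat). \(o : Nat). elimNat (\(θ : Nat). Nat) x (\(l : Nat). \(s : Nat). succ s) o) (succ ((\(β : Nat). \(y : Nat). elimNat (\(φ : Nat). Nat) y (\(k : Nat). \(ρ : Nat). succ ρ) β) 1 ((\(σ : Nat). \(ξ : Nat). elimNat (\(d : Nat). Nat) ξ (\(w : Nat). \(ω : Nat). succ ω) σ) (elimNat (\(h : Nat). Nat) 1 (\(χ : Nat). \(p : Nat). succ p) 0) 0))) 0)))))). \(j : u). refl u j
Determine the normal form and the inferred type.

normal form:
  \(u : Type0). \(q : u). refl u q
inferred type:
  Pi (u : Type0). Pi (q : u). Eq u q q
observation: 3 normal-order steps separate the term from its normal form.


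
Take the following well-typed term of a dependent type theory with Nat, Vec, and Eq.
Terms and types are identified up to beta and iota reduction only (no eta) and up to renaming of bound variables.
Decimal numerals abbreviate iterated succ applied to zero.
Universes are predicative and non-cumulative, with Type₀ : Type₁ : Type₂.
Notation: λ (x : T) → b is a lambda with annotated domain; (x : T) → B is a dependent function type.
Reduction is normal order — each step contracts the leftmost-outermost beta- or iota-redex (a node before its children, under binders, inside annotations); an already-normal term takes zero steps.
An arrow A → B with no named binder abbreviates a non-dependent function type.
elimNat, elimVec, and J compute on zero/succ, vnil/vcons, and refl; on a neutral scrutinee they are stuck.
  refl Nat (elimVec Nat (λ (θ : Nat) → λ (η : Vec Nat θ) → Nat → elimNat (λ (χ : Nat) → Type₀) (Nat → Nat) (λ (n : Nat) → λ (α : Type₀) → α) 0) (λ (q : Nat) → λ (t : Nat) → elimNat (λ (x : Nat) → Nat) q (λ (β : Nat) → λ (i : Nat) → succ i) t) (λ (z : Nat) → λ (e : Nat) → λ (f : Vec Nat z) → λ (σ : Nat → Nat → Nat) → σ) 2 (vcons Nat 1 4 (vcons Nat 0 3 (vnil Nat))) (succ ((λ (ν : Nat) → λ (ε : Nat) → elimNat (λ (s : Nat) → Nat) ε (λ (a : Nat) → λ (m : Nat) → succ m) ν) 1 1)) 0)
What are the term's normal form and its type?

normal form:
  refl Nat 3
the term's type:
  Eq Nat 3 3
observation: 20 normal-order steps normalize the term, beginning with an elimVec iota-redex.


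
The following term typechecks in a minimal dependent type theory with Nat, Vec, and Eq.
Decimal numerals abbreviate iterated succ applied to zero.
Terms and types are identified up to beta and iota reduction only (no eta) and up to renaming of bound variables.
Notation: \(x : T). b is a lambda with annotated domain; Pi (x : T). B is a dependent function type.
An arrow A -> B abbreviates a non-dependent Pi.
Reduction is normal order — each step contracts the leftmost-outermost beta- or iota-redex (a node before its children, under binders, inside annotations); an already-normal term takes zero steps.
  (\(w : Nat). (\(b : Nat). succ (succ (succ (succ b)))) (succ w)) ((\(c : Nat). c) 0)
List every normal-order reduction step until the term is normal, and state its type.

normal-order reduction sequence:
  (\(w : Nat). (\(b : Nat). succ (succ (succ (succ b)))) (succ w)) ((\(c : Nat). c) 0)
  ~> (\(w : Nat). succ (succ (succ (succ w)))) (succ ((\(b : Nat). b) 0))
  ~> succ (succ (succ (succ (succ ((\(w : Nat). w) 0)))))
  ~> 5
inferred type:
  Nat


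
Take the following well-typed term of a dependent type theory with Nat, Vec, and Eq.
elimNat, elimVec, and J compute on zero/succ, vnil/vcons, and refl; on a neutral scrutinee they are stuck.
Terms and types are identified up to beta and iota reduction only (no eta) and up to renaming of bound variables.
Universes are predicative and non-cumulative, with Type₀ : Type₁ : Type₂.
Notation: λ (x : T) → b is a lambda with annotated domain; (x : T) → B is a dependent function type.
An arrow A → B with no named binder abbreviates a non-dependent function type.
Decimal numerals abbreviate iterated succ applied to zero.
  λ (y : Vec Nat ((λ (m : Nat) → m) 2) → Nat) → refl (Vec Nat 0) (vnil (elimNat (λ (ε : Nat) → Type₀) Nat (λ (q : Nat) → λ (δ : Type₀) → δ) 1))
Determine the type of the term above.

inferred type:
  (Vec Nat 2 → Nat) → Eq (Vec Nat 0) (vnil Nat) (vnil Nat)


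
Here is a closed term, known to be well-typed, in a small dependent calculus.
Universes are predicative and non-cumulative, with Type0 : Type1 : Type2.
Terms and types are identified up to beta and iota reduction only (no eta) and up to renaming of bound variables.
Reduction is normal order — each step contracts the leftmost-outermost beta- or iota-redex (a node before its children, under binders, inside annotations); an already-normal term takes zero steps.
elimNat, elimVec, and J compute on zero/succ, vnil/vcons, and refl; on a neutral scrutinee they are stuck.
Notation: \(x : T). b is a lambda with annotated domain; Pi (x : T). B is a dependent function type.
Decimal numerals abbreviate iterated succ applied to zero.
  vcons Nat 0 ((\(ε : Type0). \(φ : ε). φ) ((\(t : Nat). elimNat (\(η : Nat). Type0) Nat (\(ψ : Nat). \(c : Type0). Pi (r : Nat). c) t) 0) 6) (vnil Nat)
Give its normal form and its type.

normal form:
  vcons Nat 0 6 (vnil Nat)
type:
  Vec Nat 1
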